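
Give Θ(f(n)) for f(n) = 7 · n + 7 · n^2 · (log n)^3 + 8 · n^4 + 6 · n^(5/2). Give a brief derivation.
f(n) ∈ Θ(n^4)

Compare the terms by growth order. For large n, n^a · (log n)^b dominates n^a' · (log n)^b' iff a > a', or (a = a' and b > b'). Ranking the 4 terms shows the dominant one is 8 · n^4. Hence f(n) ∈ Θ(n^4).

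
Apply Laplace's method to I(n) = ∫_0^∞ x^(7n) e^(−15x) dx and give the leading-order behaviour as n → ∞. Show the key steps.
I(n) ~ (sqrt(2π·7n) / 15) · (7n/(15e))^(7n)

Write the integrand as exp(7n ln x − 15x) and set f(x) = 7n ln x − 15x. Then f'(x) = 7n/x − 15 = 0 at x* = 7n/15, and f''(x*) = −7n/x*^2 = −15^2/(7n). Laplace's method (interior maximum) gives
  I(n) ~ e^(f(x*)) · sqrt(2π / |f''(x*)|)
        = exp(7n ln(7n/15) − 7n) · sqrt(2π · 7n / 15^2)
        = (7n/15)^(7n) e^(−7n) · sqrt(2π·7n) / 15
        = (sqrt(2π·7n) / 15) · (7n/(15e))^(7n).
This matches Γ(7n+1)/15^(7n+1) with Stirling applied to Γ.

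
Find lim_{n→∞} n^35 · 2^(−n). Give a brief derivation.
lim = 0

Exponentials with base > 1 dominate every fixed polynomial: for any fixed c, n^c / 2^n → 0 as n → ∞ (e.g. by the ratio test, or by writing 2^n = e^(n ln 2) and noting e^(n ln 2) / n^c → ∞). Hence n^35 · 2^(−n) = n^35 / 2^n → 0.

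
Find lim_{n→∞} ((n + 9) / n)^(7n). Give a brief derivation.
lim = e^63

Rewrite as (1 + 9/n)^(7n). By the standard limit (1 + x/n)^n → e^x, we have (1 + 9/n)^n → e^9, and raising to the 7th power gives e^63.
More precisely, ln[(1 + 9/n)^(7n)] = 7n · ln(1 + 9/n) = 7n · (9/n + O(1/n^2)) = 63 + O(1/n) → 63.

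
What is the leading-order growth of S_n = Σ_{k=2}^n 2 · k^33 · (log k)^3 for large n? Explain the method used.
S_n ~ n^34 · (log n)^3 / 17

By integral comparison, S_n = ∫_1^n 2 · x^33 · (log x)^3 dx + O(n^33 · (log n)^3). For the integral, the leading term of ∫_1^n x^33 (log x)^3 dx is n^34/34 · (log n)^3 (by repeated integration by parts; each step lowers the log-exponent and produces a relatively O(1/log n) correction). Hence S_n ~ n^34 · (log n)^3 / 17.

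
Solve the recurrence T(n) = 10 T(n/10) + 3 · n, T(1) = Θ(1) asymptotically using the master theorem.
T(n) = Θ(n log n)

log_10 10 = 1, and f(n) = 3 · n = Θ(n^(log_10 10)). This is Case 2 of the master theorem: T(n) = Θ(f(n) · log n) = Θ(n log n).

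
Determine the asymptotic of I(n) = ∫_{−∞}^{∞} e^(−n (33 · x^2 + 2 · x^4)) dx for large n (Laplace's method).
I(n) ~ sqrt(π/(33n))

φ(x) = 33 · x^2 + 2 · x^4 has its unique global minimum at x* = 0 (since φ'(x) = 66x + 8x^3 = 0 only at x = 0 for real x with both coefficients positive, and φ → ∞ as |x| → ∞). At x* = 0, φ(0) = 0 and φ''(0) = 66. Laplace's method then gives
  I(n) ~ sqrt(2π / (n · φ''(0))) · e^(−n φ(0)) = sqrt(2π / (66n)) = sqrt(π/(33n)).
The 2 · x^4 term contributes only at subleading order (an O(1/n) relative correction).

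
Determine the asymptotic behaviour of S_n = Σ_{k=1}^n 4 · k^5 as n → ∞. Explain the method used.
S_n ~ 2 · n^6 / 3

By integral comparison (Euler-Maclaurin), Σ_{k=1}^n 4 · k^5 = 4 · ∫_0^n x^5 dx + O(n^5) = 4 · n^6/6 = 2 · n^6 / 3 + O(n^5). (Equivalently, Faulhaber's formula gives the same leading term.)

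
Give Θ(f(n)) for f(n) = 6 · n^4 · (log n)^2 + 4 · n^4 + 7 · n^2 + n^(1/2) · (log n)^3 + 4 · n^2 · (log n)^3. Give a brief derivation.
f(n) ∈ Θ(n^4 · (log n)^2)

Compare the terms by growth order. For large n, n^a · (log n)^b dominates n^a' · (log n)^b' iff a > a', or (a = a' and b > b'). Ranking the 5 terms shows the dominant one is 6 · n^4 · (log n)^2. Hence f(n) ∈ Θ(n^4 · (log n)^2).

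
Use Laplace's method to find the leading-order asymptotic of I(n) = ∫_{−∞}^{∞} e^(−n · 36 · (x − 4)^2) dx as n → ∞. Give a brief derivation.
I(n) = sqrt(π/(36n))

Here φ(x) = 36 · (x − 4)^2 has its unique minimum at x* = 4 with φ(x*) = 0 and φ''(x*) = 72. Laplace's method gives
  I(n) ~ e^(−n φ(x*)) · sqrt(2π / (n · φ''(x*))) = sqrt(2π / (72n)) = sqrt(π/(36n)).
This is exact: substituting u = (x − 4)·sqrt(36n) gives I(n) = (1/sqrt(36n)) ∫_{−∞}^{∞} e^(−u^2) du = sqrt(π/(36n)).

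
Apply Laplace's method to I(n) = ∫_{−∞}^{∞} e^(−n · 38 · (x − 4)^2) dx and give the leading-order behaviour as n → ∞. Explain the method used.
I(n) = sqrt(π/(38n))

Here φ(x) = 38 · (x − 4)^2 has its unique minimum at x* = 4 with φ(x*) = 0 and φ''(x*) = 76. Laplace's method gives
  I(n) ~ e^(−n φ(x*)) · sqrt(2π / (n · φ''(x*))) = sqrt(2π / (76n)) = sqrt(π/(38n)).
This is exact: substituting u = (x − 4)·sqrt(38n) gives I(n) = (1/sqrt(38n)) ∫_{−∞}^{∞} e^(−u^2) du = sqrt(π/(38n)).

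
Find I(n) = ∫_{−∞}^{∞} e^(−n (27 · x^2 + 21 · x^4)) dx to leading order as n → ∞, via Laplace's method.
I(n) ~ sqrt(π/(27n))

φ(x) = 27 · x^2 + 21 · x^4 has its unique global minimum at x* = 0 (since φ'(x) = 54x + 84x^3 = 0 only at x = 0 for real x with both coefficients positive, and φ → ∞ as |x| → ∞). At x* = 0, φ(0) = 0 and φ''(0) = 54. Laplace's method then gives
  I(n) ~ sqrt(2π / (n · φ''(0))) · e^(−n φ(0)) = sqrt(2π / (54n)) = sqrt(π/(27n)).
The 21 · x^4 term contributes only at subleading order (an O(1/n) relative correction).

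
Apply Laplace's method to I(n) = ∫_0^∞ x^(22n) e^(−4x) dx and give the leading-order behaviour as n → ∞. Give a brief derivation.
I(n) ~ (sqrt(2π·22n) / 4) · (22n/(4e))^(22n)

Write the integrand as exp(22n ln x − 4x) and set f(x) = 22n ln x − 4x. Then f'(x) = 22n/x − 4 = 0 at x* = 22n/4, and f''(x*) = −22n/x*^2 = −4^2/(22n). Laplace's method (interior maximum) gives
  I(n) ~ e^(f(x*)) · sqrt(2π / |f''(x*)|)
        = exp(22n ln(22n/4) − 22n) · sqrt(2π · 22n / 4^2)
        = (22n/4)^(22n) e^(−22n) · sqrt(2π·22n) / 4
        = (sqrt(2π·22n) / 4) · (22n/(4e))^(22n).
This matches Γ(22n+1)/4^(22n+1) with Stirling applied to Γ.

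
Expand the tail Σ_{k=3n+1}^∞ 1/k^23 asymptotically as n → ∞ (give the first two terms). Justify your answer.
Σ_{k>3n} 1/k^23 = 1/(22 · (3n)^22) − 1/(2 · (3n)^23) + O(1/(3n)^24)

Compare to the integral: ∫_{3n}^∞ x^(−23) dx = [−x^(−22)/22]_{3n}^∞ = 1/((23−1)·(3n)^22). The Euler-Maclaurin correction adds −f(3n)/2 = −1/(2·(3n)^23). Euler-Maclaurin then gives
  Σ_{k>3n} 1/k^23 = ∫_{3n}^∞ dx/x^23 − 1/(2·(3n)^23) + O(1/(3n)^24).
(Equivalently this is ζ(23) − Σ_{k≤3n} 1/k^23.)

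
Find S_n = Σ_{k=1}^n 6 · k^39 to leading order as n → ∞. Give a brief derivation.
S_n ~ 3 · n^40 / 20

By integral comparison (Euler-Maclaurin), Σ_{k=1}^n 6 · k^39 = 6 · ∫_0^n x^39 dx + O(n^39) = 6 · n^40/40 = 3 · n^40 / 20 + O(n^39). (Equivalently, Faulhaber's formula gives the same leading term.)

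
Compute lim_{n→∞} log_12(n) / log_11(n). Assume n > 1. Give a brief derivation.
lim = ln(11) / ln(12) = log_12(11)

Change of base: log_12(n) = ln n / ln 12 and log_11(n) = ln n / ln 11. The ratio is (ln n / ln 12) · (ln 11 / ln n) = ln 11 / ln 12, a constant independent of n. So the limit is ln 11 / ln 12 = log_12(11).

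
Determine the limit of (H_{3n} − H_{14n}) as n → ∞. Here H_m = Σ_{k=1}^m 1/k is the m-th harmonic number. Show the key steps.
lim = ln(3/14)

Euler-Maclaurin gives H_m = ln m + γ + 1/(2m) + O(1/m^2). The γ and O(1/m) terms cancel in the difference:
  H_{3n} − H_{14n} = ln(3n) − ln(14n) + O(1/n) = ln(3/14) + O(1/n).
Hence the limit is ln(3/14).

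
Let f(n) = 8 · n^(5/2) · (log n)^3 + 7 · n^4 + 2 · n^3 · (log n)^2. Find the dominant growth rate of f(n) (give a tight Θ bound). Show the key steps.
f(n) ∈ Θ(n^4)

Compare the terms by growth order. For large n, n^a · (log n)^b dominates n^a' · (log n)^b' iff a > a', or (a = a' and b > b'). Ranking the 3 terms shows the dominant one is 7 · n^4. Hence f(n) ∈ Θ(n^4).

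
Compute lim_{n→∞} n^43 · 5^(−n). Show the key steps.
lim = 0

Exponentials with base > 1 dominate every fixed polynomial: for any fixed c, n^c / 5^n → 0 as n → ∞ (e.g. by the ratio test, or by writing 5^n = e^(n ln 5) and noting e^(n ln 5) / n^c → ∞). Hence n^43 · 5^(−n) = n^43 / 5^n → 0.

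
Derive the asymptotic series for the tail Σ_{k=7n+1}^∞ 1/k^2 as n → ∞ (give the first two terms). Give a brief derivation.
Σ_{k>7n} 1/k^2 = 1/(1 · (7n)) − 1/(2 · (7n)^2) + O(1/(7n)^3)

Compare to the integral: ∫_{7n}^∞ x^(−2) dx = [−x^(−1)/1]_{7n}^∞ = 1/((2−1)·(7n)). The Euler-Maclaurin correction adds −f(7n)/2 = −1/(2·(7n)^2). Euler-Maclaurin then gives
  Σ_{k>7n} 1/k^2 = ∫_{7n}^∞ dx/x^2 − 1/(2·(7n)^2) + O(1/(7n)^3).
(Equivalently this is ζ(2) − Σ_{k≤7n} 1/k^2.)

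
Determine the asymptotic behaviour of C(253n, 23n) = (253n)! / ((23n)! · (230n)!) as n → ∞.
C(253n, 23n) ~ (285311670611/10000000000)^(23n) · sqrt(11/(20π·23n))

Write N = 23n. Apply Stirling to each factorial:
  (11N)! ~ sqrt(2π·11N) · (11N/e)^(11N),
  N! ~ sqrt(2π N) · (N/e)^N,
  (10N)! ~ sqrt(2π·10N) · (10N/e)^(10N).
The exponential factors combine to (11N)^(11N) / (N^N · (10N)^(10N)) = 11^(11N)/10^(10N) = (11^11/10^10)^N = (285311670611/10000000000)^N.
The square-root prefactors combine to sqrt(2π·11N) / (sqrt(2π N)·sqrt(2π·10N)) = sqrt(11 / (2π·10·N)) = sqrt(11/(20π·23n)).
Substituting N = 23n: C(253n, 23n) ~ (285311670611/10000000000)^(23n) · sqrt(11/(20π·23n)).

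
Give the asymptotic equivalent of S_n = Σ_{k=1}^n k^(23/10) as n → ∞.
S_n ~ (10/33) · n^(33/10)

Integral comparison: Σ_{k=1}^n k^(23/10) = ∫_0^n x^(23/10) dx + O(n^(23/10)). The integral is n^(1 + 23/10) / (1 + 23/10) = n^((23+10)/10) / ((23+10)/10) = (10/33) · n^(33/10).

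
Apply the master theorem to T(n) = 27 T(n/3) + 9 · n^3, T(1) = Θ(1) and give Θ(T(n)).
T(n) = Θ(n^3 log n)

log_3 27 = 3, and f(n) = 9 · n^3 = Θ(n^(log_3 27)). This is Case 2 of the master theorem: T(n) = Θ(f(n) · log n) = Θ(n^3 log n).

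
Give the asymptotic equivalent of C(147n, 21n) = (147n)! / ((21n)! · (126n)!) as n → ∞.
C(147n, 21n) ~ (823543/46656)^(21n) · sqrt(7/(12π·21n))

Write N = 21n. Apply Stirling to each factorial:
  (7N)! ~ sqrt(2π·7N) · (7N/e)^(7N),
  N! ~ sqrt(2π N) · (N/e)^N,
  (6N)! ~ sqrt(2π·6N) · (6N/e)^(6N).
The exponential factors combine to (7N)^(7N) / (N^N · (6N)^(6N)) = 7^(7N)/6^(6N) = (7^7/6^6)^N = (823543/46656)^N.
The square-root prefactors combine to sqrt(2π·7N) / (sqrt(2π N)·sqrt(2π·6N)) = sqrt(7 / (2π·6·N)) = sqrt(7/(12π·21n)).
Substituting N = 21n: C(147n, 21n) ~ (823543/46656)^(21n) · sqrt(7/(12π·21n)).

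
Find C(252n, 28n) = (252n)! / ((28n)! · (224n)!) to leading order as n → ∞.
C(252n, 28n) ~ (387420489/16777216)^(28n) · sqrt(9/(16π·28n))

Write N = 28n. Apply Stirling to each factorial:
  (9N)! ~ sqrt(2π·9N) · (9N/e)^(9N),
  N! ~ sqrt(2π N) · (N/e)^N,
  (8N)! ~ sqrt(2π·8N) · (8N/e)^(8N).
The exponential factors combine to (9N)^(9N) / (N^N · (8N)^(8N)) = 9^(9N)/8^(8N) = (9^9/8^8)^N = (387420489/16777216)^N.
The square-root prefactors combine to sqrt(2π·9N) / (sqrt(2π N)·sqrt(2π·8N)) = sqrt(9 / (2π·8·N)) = sqrt(9/(16π·28n)).
Substituting N = 28n: C(252n, 28n) ~ (387420489/16777216)^(28n) · sqrt(9/(16π·28n)).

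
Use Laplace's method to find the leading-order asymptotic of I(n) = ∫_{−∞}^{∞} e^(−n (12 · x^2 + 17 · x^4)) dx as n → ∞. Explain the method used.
I(n) ~ sqrt(π/(12n))

φ(x) = 12 · x^2 + 17 · x^4 has its unique global minimum at x* = 0 (since φ'(x) = 24x + 68x^3 = 0 only at x = 0 for real x with both coefficients positive, and φ → ∞ as |x| → ∞). At x* = 0, φ(0) = 0 and φ''(0) = 24. Laplace's method then gives
  I(n) ~ sqrt(2π / (n · φ''(0))) · e^(−n φ(0)) = sqrt(2π / (24n)) = sqrt(π/(12n)).
The 17 · x^4 term contributes only at subleading order (an O(1/n) relative correction).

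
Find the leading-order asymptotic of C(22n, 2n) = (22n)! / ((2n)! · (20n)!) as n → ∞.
C(22n, 2n) ~ (285311670611/10000000000)^(2n) · sqrt(11/(20π·2n))

Write N = 2n. Apply Stirling to each factorial:
  (11N)! ~ sqrt(2π·11N) · (11N/e)^(11N),
  N! ~ sqrt(2π N) · (N/e)^N,
  (10N)! ~ sqrt(2π·10N) · (10N/e)^(10N).
The exponential factors combine to (11N)^(11N) / (N^N · (10N)^(10N)) = 11^(11N)/10^(10N) = (11^11/10^10)^N = (285311670611/10000000000)^N.
The square-root prefactors combine to sqrt(2π·11N) / (sqrt(2π N)·sqrt(2π·10N)) = sqrt(11 / (2π·10·N)) = sqrt(11/(20π·2n)).
Substituting N = 2n: C(22n, 2n) ~ (285311670611/10000000000)^(2n) · sqrt(11/(20π·2n)).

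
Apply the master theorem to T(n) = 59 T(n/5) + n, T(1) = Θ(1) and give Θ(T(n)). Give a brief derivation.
T(n) = Θ(n^(log_5 59))

Master theorem: compare f(n) = n to n^(log_5 59) where log_5 59 ≈ 2.534. Since 1 < log_5 59, we have f(n) = O(n^(log_5 59 − ε)) for some ε > 0 — Case 1. Hence T(n) = Θ(n^(log_5 59)).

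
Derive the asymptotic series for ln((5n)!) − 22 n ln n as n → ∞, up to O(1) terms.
ln((5n)!) − 22 n ln n = −17 n ln n + 5(ln 5 − 1) n + (1/2) ln(2π·5n) + O(1/n)

Stirling: ln((5n)!) = 5n ln(5n) − 5n + (1/2) ln(2π·5n) + O(1/n).
Expand 5n ln(5n) = 5n (ln n + ln 5) = 5n ln n + 5n ln 5.
Subtract 22n ln n: leading term is (5 − 22) n ln n = −17 n ln n. The next term is 5n ln 5 − 5n = 5(ln 5 − 1) n. Then the (1/2) ln(2π·5n) correction.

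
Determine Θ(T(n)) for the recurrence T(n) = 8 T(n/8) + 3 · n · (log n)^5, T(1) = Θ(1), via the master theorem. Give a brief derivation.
T(n) = Θ(n · (log n)^6)

Here log_8 8 = 1 and f(n) = 3 · n · (log n)^5 = Θ(n^(log_8 8) · (log n)^5). This is the extended Case 2 of the master theorem (f matches the critical exponent up to log factors), giving T(n) = Θ(n^(log_8 8) · (log n)^(5+1)) = Θ(n · (log n)^6).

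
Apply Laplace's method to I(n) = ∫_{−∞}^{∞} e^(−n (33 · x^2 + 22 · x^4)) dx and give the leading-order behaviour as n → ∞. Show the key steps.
I(n) ~ sqrt(π/(33n))

φ(x) = 33 · x^2 + 22 · x^4 has its unique global minimum at x* = 0 (since φ'(x) = 66x + 88x^3 = 0 only at x = 0 for real x with both coefficients positive, and φ → ∞ as |x| → ∞). At x* = 0, φ(0) = 0 and φ''(0) = 66. Laplace's method then gives
  I(n) ~ sqrt(2π / (n · φ''(0))) · e^(−n φ(0)) = sqrt(2π / (66n)) = sqrt(π/(33n)).
The 22 · x^4 term contributes only at subleading order (an O(1/n) relative correction).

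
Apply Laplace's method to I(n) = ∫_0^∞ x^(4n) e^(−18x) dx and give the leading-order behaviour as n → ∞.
I(n) ~ (sqrt(2π·4n) / 18) · (4n/(18e))^(4n)

Write the integrand as exp(4n ln x − 18x) and set f(x) = 4n ln x − 18x. Then f'(x) = 4n/x − 18 = 0 at x* = 4n/18, and f''(x*) = −4n/x*^2 = −18^2/(4n). Laplace's method (interior maximum) gives
  I(n) ~ e^(f(x*)) · sqrt(2π / |f''(x*)|)
        = exp(4n ln(4n/18) − 4n) · sqrt(2π · 4n / 18^2)
        = (4n/18)^(4n) e^(−4n) · sqrt(2π·4n) / 18
        = (sqrt(2π·4n) / 18) · (4n/(18e))^(4n).
This matches Γ(4n+1)/18^(4n+1) with Stirling applied to Γ.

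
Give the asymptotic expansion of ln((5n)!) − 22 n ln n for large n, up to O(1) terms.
ln((5n)!) − 22 n ln n = −17 n ln n + 5(ln 5 − 1) n + (1/2) ln(2π·5n) + O(1/n)

Stirling: ln((5n)!) = 5n ln(5n) − 5n + (1/2) ln(2π·5n) + O(1/n).
Expand 5n ln(5n) = 5n (ln n + ln 5) = 5n ln n + 5n ln 5.
Subtract 22n ln n: leading term is (5 − 22) n ln n = −17 n ln n. The next term is 5n ln 5 − 5n = 5(ln 5 − 1) n. Then the (1/2) ln(2π·5n) correction.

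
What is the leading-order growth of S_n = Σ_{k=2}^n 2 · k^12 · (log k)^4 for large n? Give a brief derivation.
S_n ~ 2 · n^13 · (log n)^4 / 13

By integral comparison, S_n = ∫_1^n 2 · x^12 · (log x)^4 dx + O(n^12 · (log n)^4). For the integral, the leading term of ∫_1^n x^12 (log x)^4 dx is n^13/13 · (log n)^4 (by repeated integration by parts; each step lowers the log-exponent and produces a relatively O(1/log n) correction). Hence S_n ~ 2 · n^13 · (log n)^4 / 13.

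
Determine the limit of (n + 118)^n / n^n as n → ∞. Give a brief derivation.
lim = e^118

Rewrite as (1 + 118/n)^(n). By the standard limit (1 + x/n)^n → e^x, we have (1 + 118/n)^n → e^118, and raising to the 1st power gives e^118.
More precisely, ln[(1 + 118/n)^(n)] = n · ln(1 + 118/n) = n · (118/n + O(1/n^2)) = 118 + O(1/n) → 118.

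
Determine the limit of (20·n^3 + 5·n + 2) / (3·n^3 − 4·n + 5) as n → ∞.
lim = 20/3

For large n the leading n^3 terms dominate both numerator and denominator. Dividing top and bottom by n^3, every other term tends to 0, leaving 20/3.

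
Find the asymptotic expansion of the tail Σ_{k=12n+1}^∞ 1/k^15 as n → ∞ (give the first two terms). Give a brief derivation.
Σ_{k>12n} 1/k^15 = 1/(14 · (12n)^14) − 1/(2 · (12n)^15) + O(1/(12n)^16)

Compare to the integral: ∫_{12n}^∞ x^(−15) dx = [−x^(−14)/14]_{12n}^∞ = 1/((15−1)·(12n)^14). The Euler-Maclaurin correction adds −f(12n)/2 = −1/(2·(12n)^15). Euler-Maclaurin then gives
  Σ_{k>12n} 1/k^15 = ∫_{12n}^∞ dx/x^15 − 1/(2·(12n)^15) + O(1/(12n)^16).
(Equivalently this is ζ(15) − Σ_{k≤12n} 1/k^15.)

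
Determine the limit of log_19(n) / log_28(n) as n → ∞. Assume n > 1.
lim = ln(28) / ln(19) = log_19(28)

Change of base: log_19(n) = ln n / ln 19 and log_28(n) = ln n / ln 28. The ratio is (ln n / ln 19) · (ln 28 / ln n) = ln 28 / ln 19, a constant independent of n. So the limit is ln 28 / ln 19 = log_19(28).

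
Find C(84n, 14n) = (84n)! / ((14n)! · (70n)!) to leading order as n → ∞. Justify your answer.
C(84n, 14n) ~ (46656/3125)^(14n) · sqrt(3/(5π·14n))

Write N = 14n. Apply Stirling to each factorial:
  (6N)! ~ sqrt(2π·6N) · (6N/e)^(6N),
  N! ~ sqrt(2π N) · (N/e)^N,
  (5N)! ~ sqrt(2π·5N) · (5N/e)^(5N).
The exponential factors combine to (6N)^(6N) / (N^N · (5N)^(5N)) = 6^(6N)/5^(5N) = (6^6/5^5)^N = (46656/3125)^N.
The square-root prefactors combine to sqrt(2π·6N) / (sqrt(2π N)·sqrt(2π·5N)) = sqrt(6 / (2π·5·N)) = sqrt(3/(5π·14n)).
Substituting N = 14n: C(84n, 14n) ~ (46656/3125)^(14n) · sqrt(3/(5π·14n)).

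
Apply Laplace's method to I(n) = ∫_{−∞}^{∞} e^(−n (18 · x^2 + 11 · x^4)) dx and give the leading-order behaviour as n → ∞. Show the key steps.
I(n) ~ sqrt(π/(18n))

φ(x) = 18 · x^2 + 11 · x^4 has its unique global minimum at x* = 0 (since φ'(x) = 36x + 44x^3 = 0 only at x = 0 for real x with both coefficients positive, and φ → ∞ as |x| → ∞). At x* = 0, φ(0) = 0 and φ''(0) = 36. Laplace's method then gives
  I(n) ~ sqrt(2π / (n · φ''(0))) · e^(−n φ(0)) = sqrt(2π / (36n)) = sqrt(π/(18n)).
The 11 · x^4 term contributes only at subleading order (an O(1/n) relative correction).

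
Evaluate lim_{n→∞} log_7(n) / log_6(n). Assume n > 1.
lim = ln(6) / ln(7) = log_7(6)

Change of base: log_7(n) = ln n / ln 7 and log_6(n) = ln n / ln 6. The ratio is (ln n / ln 7) · (ln 6 / ln n) = ln 6 / ln 7, a constant independent of n. So the limit is ln 6 / ln 7 = log_7(6).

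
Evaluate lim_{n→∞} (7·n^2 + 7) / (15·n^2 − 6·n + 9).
lim = 7/15

For large n the leading n^2 terms dominate both numerator and denominator. Dividing top and bottom by n^2, every other term tends to 0, leaving 7/15.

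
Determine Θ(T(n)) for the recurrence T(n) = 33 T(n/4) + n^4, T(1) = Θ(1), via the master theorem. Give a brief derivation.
T(n) = Θ(n^4)

log_4 33 ≈ 2.522. f(n) = n^4 dominates n^(log_4 33) since 4 > 2.522, and the regularity condition a·f(n/b) = 33·(n/4)^4 = (33/256)·n^4 ≤ c·f(n) holds with c = 33/256 ≈ 0.129 < 1. So this is Case 3: T(n) = Θ(f(n)) = Θ(n^4).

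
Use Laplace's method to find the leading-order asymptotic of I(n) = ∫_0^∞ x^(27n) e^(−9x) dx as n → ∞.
I(n) ~ (sqrt(2π·27n) / 9) · (27n/(9e))^(27n)

Write the integrand as exp(27n ln x − 9x) and set f(x) = 27n ln x − 9x. Then f'(x) = 27n/x − 9 = 0 at x* = 27n/9, and f''(x*) = −27n/x*^2 = −9^2/(27n). Laplace's method (interior maximum) gives
  I(n) ~ e^(f(x*)) · sqrt(2π / |f''(x*)|)
        = exp(27n ln(27n/9) − 27n) · sqrt(2π · 27n / 9^2)
        = (27n/9)^(27n) e^(−27n) · sqrt(2π·27n) / 9
        = (sqrt(2π·27n) / 9) · (27n/(9e))^(27n).
This matches Γ(27n+1)/9^(27n+1) with Stirling applied to Γ.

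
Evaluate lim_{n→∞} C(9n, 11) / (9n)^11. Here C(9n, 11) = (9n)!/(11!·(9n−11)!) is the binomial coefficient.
lim = 1/11! = 1/39916800

With N = 9n → ∞: C(N, 11) / N^11 = [N(N−1)…(N−10)] / (11! · N^11) = (1/11!) · 1 · (1 − 1/(9n)) · … · (1 − 10/(9n)). Each factor → 1 as N → ∞, so the limit is 1/11! = 1/39916800.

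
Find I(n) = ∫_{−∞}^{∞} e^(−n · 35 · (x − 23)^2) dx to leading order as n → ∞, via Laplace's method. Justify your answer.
I(n) = sqrt(π/(35n))

Here φ(x) = 35 · (x − 23)^2 has its unique minimum at x* = 23 with φ(x*) = 0 and φ''(x*) = 70. Laplace's method gives
  I(n) ~ e^(−n φ(x*)) · sqrt(2π / (n · φ''(x*))) = sqrt(2π / (70n)) = sqrt(π/(35n)).
This is exact: substituting u = (x − 23)·sqrt(35n) gives I(n) = (1/sqrt(35n)) ∫_{−∞}^{∞} e^(−u^2) du = sqrt(π/(35n)).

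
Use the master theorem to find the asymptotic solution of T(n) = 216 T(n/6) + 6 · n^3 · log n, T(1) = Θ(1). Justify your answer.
T(n) = Θ(n^3 · (log n)^2)

Here log_6 216 = 3 and f(n) = 6 · n^3 · log n = Θ(n^(log_6 216) · (log n)^1). This is the extended Case 2 of the master theorem (f matches the critical exponent up to log factors), giving T(n) = Θ(n^(log_6 216) · (log n)^(1+1)) = Θ(n^3 · (log n)^2).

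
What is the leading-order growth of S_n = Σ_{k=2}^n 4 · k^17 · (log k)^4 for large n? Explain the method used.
S_n ~ 2 · n^18 · (log n)^4 / 9

By integral comparison, S_n = ∫_1^n 4 · x^17 · (log x)^4 dx + O(n^17 · (log n)^4). For the integral, the leading term of ∫_1^n x^17 (log x)^4 dx is n^18/18 · (log n)^4 (by repeated integration by parts; each step lowers the log-exponent and produces a relatively O(1/log n) correction). Hence S_n ~ 2 · n^18 · (log n)^4 / 9.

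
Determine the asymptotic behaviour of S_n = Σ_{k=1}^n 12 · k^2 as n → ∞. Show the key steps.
S_n ~ 4 · n^3

By integral comparison (Euler-Maclaurin), Σ_{k=1}^n 12 · k^2 = 12 · ∫_0^n x^2 dx + O(n^2) = 12 · n^3/3 = 4 · n^3 + O(n^2). (Equivalently, Faulhaber's formula gives the same leading term.)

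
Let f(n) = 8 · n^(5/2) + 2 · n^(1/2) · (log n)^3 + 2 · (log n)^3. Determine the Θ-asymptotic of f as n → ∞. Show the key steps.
f(n) ∈ Θ(n^(5/2))

Compare the terms by growth order. For large n, n^a · (log n)^b dominates n^a' · (log n)^b' iff a > a', or (a = a' and b > b'). Ranking the 3 terms shows the dominant one is 8 · n^(5/2). Hence f(n) ∈ Θ(n^(5/2)).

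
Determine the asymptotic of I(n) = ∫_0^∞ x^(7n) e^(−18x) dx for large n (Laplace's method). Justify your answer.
I(n) ~ (sqrt(2π·7n) / 18) · (7n/(18e))^(7n)

Write the integrand as exp(7n ln x − 18x) and set f(x) = 7n ln x − 18x. Then f'(x) = 7n/x − 18 = 0 at x* = 7n/18, and f''(x*) = −7n/x*^2 = −18^2/(7n). Laplace's method (interior maximum) gives
  I(n) ~ e^(f(x*)) · sqrt(2π / |f''(x*)|)
        = exp(7n ln(7n/18) − 7n) · sqrt(2π · 7n / 18^2)
        = (7n/18)^(7n) e^(−7n) · sqrt(2π·7n) / 18
        = (sqrt(2π·7n) / 18) · (7n/(18e))^(7n).
This matches Γ(7n+1)/18^(7n+1) with Stirling applied to Γ.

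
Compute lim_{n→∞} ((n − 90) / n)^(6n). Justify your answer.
lim = e^(−540)

Rewrite as (1 − 90/n)^(6n). By the standard limit (1 + x/n)^n → e^x, we have (1 − 90/n)^n → e^(−90), and raising to the 6th power gives e^(−540).
More precisely, ln[(1 − 90/n)^(6n)] = 6n · ln(1 − 90/n) = 6n · (-90/n + O(1/n^2)) = -540 + O(1/n) → -540.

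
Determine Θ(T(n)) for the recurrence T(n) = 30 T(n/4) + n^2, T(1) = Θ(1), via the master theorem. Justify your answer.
T(n) = Θ(n^(log_4 30))

Master theorem: compare f(n) = n^2 to n^(log_4 30) where log_4 30 ≈ 2.453. Since 2 < log_4 30, we have f(n) = O(n^(log_4 30 − ε)) for some ε > 0 — Case 1. Hence T(n) = Θ(n^(log_4 30)).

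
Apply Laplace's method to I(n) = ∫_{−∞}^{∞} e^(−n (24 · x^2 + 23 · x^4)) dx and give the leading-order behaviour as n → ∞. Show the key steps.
I(n) ~ sqrt(π/(24n))

φ(x) = 24 · x^2 + 23 · x^4 has its unique global minimum at x* = 0 (since φ'(x) = 48x + 92x^3 = 0 only at x = 0 for real x with both coefficients positive, and φ → ∞ as |x| → ∞). At x* = 0, φ(0) = 0 and φ''(0) = 48. Laplace's method then gives
  I(n) ~ sqrt(2π / (n · φ''(0))) · e^(−n φ(0)) = sqrt(2π / (48n)) = sqrt(π/(24n)).
The 23 · x^4 term contributes only at subleading order (an O(1/n) relative correction).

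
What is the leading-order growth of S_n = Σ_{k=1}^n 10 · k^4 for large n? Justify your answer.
S_n ~ 2 · n^5

By integral comparison (Euler-Maclaurin), Σ_{k=1}^n 10 · k^4 = 10 · ∫_0^n x^4 dx + O(n^4) = 10 · n^5/5 = 2 · n^5 + O(n^4). (Equivalently, Faulhaber's formula gives the same leading term.)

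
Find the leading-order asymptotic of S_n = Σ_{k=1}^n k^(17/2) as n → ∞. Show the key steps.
S_n ~ (2/19) · n^(19/2)

Integral comparison: Σ_{k=1}^n k^(17/2) = ∫_0^n x^(17/2) dx + O(n^(17/2)). The integral is n^(1 + 17/2) / (1 + 17/2) = n^((17+2)/2) / ((17+2)/2) = (2/19) · n^(19/2).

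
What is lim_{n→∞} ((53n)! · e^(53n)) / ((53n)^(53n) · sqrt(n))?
lim = sqrt(2π·53)

Stirling: (53n)! ~ sqrt(2π·53n) · (53n/e)^(53n). Hence
  (53n)! · e^(53n) / (53n)^(53n) ~ sqrt(2π·53n).
Dividing by sqrt(n): sqrt(2π·53n) / sqrt(n) = sqrt(2π·53) · n^((1−1)/2), so the limit is sqrt(2π·53).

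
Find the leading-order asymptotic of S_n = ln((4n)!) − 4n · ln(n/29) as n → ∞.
S_n ~ 4n · (ln 116 − 1) + O(ln n)

Stirling: ln((4n)!) = 4n ln(4n) − 4n + O(ln n).
  S_n = 4n ln(4n) − 4n − 4n ln(n/29) + O(ln n)
      = 4n ln(4n) − 4n ln n + 4n ln 29 − 4n + O(ln n)
      = 4n ln 4 + 4n ln 29 − 4n + O(ln n)
      = 4n (ln 116 − 1) + O(ln n).
Numerically ln(116) − 1 ≈ 3.7536.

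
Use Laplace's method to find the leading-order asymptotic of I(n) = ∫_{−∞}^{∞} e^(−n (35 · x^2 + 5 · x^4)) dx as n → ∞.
I(n) ~ sqrt(π/(35n))

φ(x) = 35 · x^2 + 5 · x^4 has its unique global minimum at x* = 0 (since φ'(x) = 70x + 20x^3 = 0 only at x = 0 for real x with both coefficients positive, and φ → ∞ as |x| → ∞). At x* = 0, φ(0) = 0 and φ''(0) = 70. Laplace's method then gives
  I(n) ~ sqrt(2π / (n · φ''(0))) · e^(−n φ(0)) = sqrt(2π / (70n)) = sqrt(π/(35n)).
The 5 · x^4 term contributes only at subleading order (an O(1/n) relative correction).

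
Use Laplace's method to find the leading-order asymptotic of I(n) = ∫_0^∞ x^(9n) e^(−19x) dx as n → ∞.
I(n) ~ (sqrt(2π·9n) / 19) · (9n/(19e))^(9n)

Write the integrand as exp(9n ln x − 19x) and set f(x) = 9n ln x − 19x. Then f'(x) = 9n/x − 19 = 0 at x* = 9n/19, and f''(x*) = −9n/x*^2 = −19^2/(9n). Laplace's method (interior maximum) gives
  I(n) ~ e^(f(x*)) · sqrt(2π / |f''(x*)|)
        = exp(9n ln(9n/19) − 9n) · sqrt(2π · 9n / 19^2)
        = (9n/19)^(9n) e^(−9n) · sqrt(2π·9n) / 19
        = (sqrt(2π·9n) / 19) · (9n/(19e))^(9n).
This matches Γ(9n+1)/19^(9n+1) with Stirling applied to Γ.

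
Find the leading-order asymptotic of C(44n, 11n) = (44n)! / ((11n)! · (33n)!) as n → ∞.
C(44n, 11n) ~ (256/27)^(11n) · sqrt(2/(3π·11n))

Write N = 11n. Apply Stirling to each factorial:
  (4N)! ~ sqrt(2π·4N) · (4N/e)^(4N),
  N! ~ sqrt(2π N) · (N/e)^N,
  (3N)! ~ sqrt(2π·3N) · (3N/e)^(3N).
The exponential factors combine to (4N)^(4N) / (N^N · (3N)^(3N)) = 4^(4N)/3^(3N) = (4^4/3^3)^N = (256/27)^N.
The square-root prefactors combine to sqrt(2π·4N) / (sqrt(2π N)·sqrt(2π·3N)) = sqrt(4 / (2π·3·N)) = sqrt(2/(3π·11n)).
Substituting N = 11n: C(44n, 11n) ~ (256/27)^(11n) · sqrt(2/(3π·11n)).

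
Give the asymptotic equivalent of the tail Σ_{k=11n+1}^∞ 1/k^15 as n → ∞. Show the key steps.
Σ_{k>11n} 1/k^15 ~ 1/(14 · (11n)^14)

Compare to the integral: ∫_{11n}^∞ x^(−15) dx = [−x^(−14)/14]_{11n}^∞ = 1/((15−1)·(11n)^14). Euler-Maclaurin then gives
  Σ_{k>11n} 1/k^15 = ∫_{11n}^∞ dx/x^15 − 1/(2·(11n)^15) + O(1/(11n)^16).
(Equivalently this is ζ(15) − Σ_{k≤11n} 1/k^15.)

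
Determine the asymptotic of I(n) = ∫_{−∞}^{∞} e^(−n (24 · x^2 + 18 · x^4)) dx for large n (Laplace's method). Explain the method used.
I(n) ~ sqrt(π/(24n))

φ(x) = 24 · x^2 + 18 · x^4 has its unique global minimum at x* = 0 (since φ'(x) = 48x + 72x^3 = 0 only at x = 0 for real x with both coefficients positive, and φ → ∞ as |x| → ∞). At x* = 0, φ(0) = 0 and φ''(0) = 48. Laplace's method then gives
  I(n) ~ sqrt(2π / (n · φ''(0))) · e^(−n φ(0)) = sqrt(2π / (48n)) = sqrt(π/(24n)).
The 18 · x^4 term contributes only at subleading order (an O(1/n) relative correction).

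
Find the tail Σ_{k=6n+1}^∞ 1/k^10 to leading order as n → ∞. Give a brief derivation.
Σ_{k>6n} 1/k^10 ~ 1/(9 · (6n)^9)

Compare to the integral: ∫_{6n}^∞ x^(−10) dx = [−x^(−9)/9]_{6n}^∞ = 1/((10−1)·(6n)^9). Euler-Maclaurin then gives
  Σ_{k>6n} 1/k^10 = ∫_{6n}^∞ dx/x^10 − 1/(2·(6n)^10) + O(1/(6n)^11).
(Equivalently this is ζ(10) − Σ_{k≤6n} 1/k^10.)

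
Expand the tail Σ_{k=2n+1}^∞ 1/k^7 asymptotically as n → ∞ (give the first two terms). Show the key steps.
Σ_{k>2n} 1/k^7 = 1/(6 · (2n)^6) − 1/(2 · (2n)^7) + O(1/(2n)^8)

Compare to the integral: ∫_{2n}^∞ x^(−7) dx = [−x^(−6)/6]_{2n}^∞ = 1/((7−1)·(2n)^6). The Euler-Maclaurin correction adds −f(2n)/2 = −1/(2·(2n)^7). Euler-Maclaurin then gives
  Σ_{k>2n} 1/k^7 = ∫_{2n}^∞ dx/x^7 − 1/(2·(2n)^7) + O(1/(2n)^8).
(Equivalently this is ζ(7) − Σ_{k≤2n} 1/k^7.)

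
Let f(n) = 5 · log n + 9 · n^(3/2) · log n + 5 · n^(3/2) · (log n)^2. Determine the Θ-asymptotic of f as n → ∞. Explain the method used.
f(n) ∈ Θ(n^(3/2) · (log n)^2)

Compare the terms by growth order. For large n, n^a · (log n)^b dominates n^a' · (log n)^b' iff a > a', or (a = a' and b > b'). Ranking the 3 terms shows the dominant one is 5 · n^(3/2) · (log n)^2. Hence f(n) ∈ Θ(n^(3/2) · (log n)^2).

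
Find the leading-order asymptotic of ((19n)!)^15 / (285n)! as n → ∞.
((19n)!)^15/(285n)! ~ ((2π·19n)^(14/2) / sqrt(15)) · 15^(−15·19n)  →  0

Write N = 19n. Stirling: N! ~ sqrt(2π N)(N/e)^N and (15N)! ~ sqrt(2π·15N)·(15N/e)^(15N).
  (N!)^15/(15N)! ~ (2π N)^(15/2) (N/e)^(15N) / [sqrt(2π·15N) (15N/e)^(15N)]
     = (2π N)^(15/2) / sqrt(2π·15N) · (N/(15N))^(15N)
     = (2π N)^((15−1)/2) / sqrt(15) · 15^(−15N).
Since 15^15 > 1, the factor 15^(−15N) decays exponentially, so the ratio → 0. Substituting N = 19n gives the stated form.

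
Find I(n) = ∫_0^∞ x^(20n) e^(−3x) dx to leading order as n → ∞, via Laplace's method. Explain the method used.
I(n) ~ (sqrt(2π·20n) / 3) · (20n/(3e))^(20n)

Write the integrand as exp(20n ln x − 3x) and set f(x) = 20n ln x − 3x. Then f'(x) = 20n/x − 3 = 0 at x* = 20n/3, and f''(x*) = −20n/x*^2 = −3^2/(20n). Laplace's method (interior maximum) gives
  I(n) ~ e^(f(x*)) · sqrt(2π / |f''(x*)|)
        = exp(20n ln(20n/3) − 20n) · sqrt(2π · 20n / 3^2)
        = (20n/3)^(20n) e^(−20n) · sqrt(2π·20n) / 3
        = (sqrt(2π·20n) / 3) · (20n/(3e))^(20n).
This matches Γ(20n+1)/3^(20n+1) with Stirling applied to Γ.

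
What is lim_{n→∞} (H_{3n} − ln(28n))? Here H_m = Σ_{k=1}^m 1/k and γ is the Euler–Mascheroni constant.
lim = ln(3/28) + γ

By Euler-Maclaurin, H_m = ln m + γ + O(1/m). So
  H_{3n} − ln(28n) = ln(3n) + γ − ln(28n) + O(1/n)
                       = ln(3/28) + γ + O(1/n).
Hence the limit is ln(3/28) + γ.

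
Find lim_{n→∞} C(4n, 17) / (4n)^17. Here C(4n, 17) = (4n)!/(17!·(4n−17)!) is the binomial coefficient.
lim = 1/17! = 1/355687428096000

With N = 4n → ∞: C(N, 17) / N^17 = [N(N−1)…(N−16)] / (17! · N^17) = (1/17!) · 1 · (1 − 1/(4n)) · … · (1 − 16/(4n)). Each factor → 1 as N → ∞, so the limit is 1/17! = 1/355687428096000.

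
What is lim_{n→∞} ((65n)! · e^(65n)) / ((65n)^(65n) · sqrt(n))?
lim = sqrt(2π·65)

Stirling: (65n)! ~ sqrt(2π·65n) · (65n/e)^(65n). Hence
  (65n)! · e^(65n) / (65n)^(65n) ~ sqrt(2π·65n).
Dividing by sqrt(n): sqrt(2π·65n) / sqrt(n) = sqrt(2π·65) · n^((1−1)/2), so the limit is sqrt(2π·65).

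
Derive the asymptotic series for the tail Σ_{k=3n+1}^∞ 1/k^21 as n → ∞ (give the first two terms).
Σ_{k>3n} 1/k^21 = 1/(20 · (3n)^20) − 1/(2 · (3n)^21) + O(1/(3n)^22)

Compare to the integral: ∫_{3n}^∞ x^(−21) dx = [−x^(−20)/20]_{3n}^∞ = 1/((21−1)·(3n)^20). The Euler-Maclaurin correction adds −f(3n)/2 = −1/(2·(3n)^21). Euler-Maclaurin then gives
  Σ_{k>3n} 1/k^21 = ∫_{3n}^∞ dx/x^21 − 1/(2·(3n)^21) + O(1/(3n)^22).
(Equivalently this is ζ(21) − Σ_{k≤3n} 1/k^21.)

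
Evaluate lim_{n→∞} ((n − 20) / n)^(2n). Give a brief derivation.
lim = e^(−40)

Rewrite as (1 − 20/n)^(2n). By the standard limit (1 + x/n)^n → e^x, we have (1 − 20/n)^n → e^(−20), and raising to the 2nd power gives e^(−40).
More precisely, ln[(1 − 20/n)^(2n)] = 2n · ln(1 − 20/n) = 2n · (-20/n + O(1/n^2)) = -40 + O(1/n) → -40.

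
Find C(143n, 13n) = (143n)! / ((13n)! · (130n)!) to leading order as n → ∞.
C(143n, 13n) ~ (285311670611/10000000000)^(13n) · sqrt(11/(20π·13n))

Write N = 13n. Apply Stirling to each factorial:
  (11N)! ~ sqrt(2π·11N) · (11N/e)^(11N),
  N! ~ sqrt(2π N) · (N/e)^N,
  (10N)! ~ sqrt(2π·10N) · (10N/e)^(10N).
The exponential factors combine to (11N)^(11N) / (N^N · (10N)^(10N)) = 11^(11N)/10^(10N) = (11^11/10^10)^N = (285311670611/10000000000)^N.
The square-root prefactors combine to sqrt(2π·11N) / (sqrt(2π N)·sqrt(2π·10N)) = sqrt(11 / (2π·10·N)) = sqrt(11/(20π·13n)).
Substituting N = 13n: C(143n, 13n) ~ (285311670611/10000000000)^(13n) · sqrt(11/(20π·13n)).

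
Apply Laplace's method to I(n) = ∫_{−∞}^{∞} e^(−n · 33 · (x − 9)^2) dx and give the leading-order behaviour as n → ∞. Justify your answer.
I(n) = sqrt(π/(33n))

Here φ(x) = 33 · (x − 9)^2 has its unique minimum at x* = 9 with φ(x*) = 0 and φ''(x*) = 66. Laplace's method gives
  I(n) ~ e^(−n φ(x*)) · sqrt(2π / (n · φ''(x*))) = sqrt(2π / (66n)) = sqrt(π/(33n)).
This is exact: substituting u = (x − 9)·sqrt(33n) gives I(n) = (1/sqrt(33n)) ∫_{−∞}^{∞} e^(−u^2) du = sqrt(π/(33n)).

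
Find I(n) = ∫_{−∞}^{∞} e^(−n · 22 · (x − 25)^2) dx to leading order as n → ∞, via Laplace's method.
I(n) = sqrt(π/(22n))

Here φ(x) = 22 · (x − 25)^2 has its unique minimum at x* = 25 with φ(x*) = 0 and φ''(x*) = 44. Laplace's method gives
  I(n) ~ e^(−n φ(x*)) · sqrt(2π / (n · φ''(x*))) = sqrt(2π / (44n)) = sqrt(π/(22n)).
This is exact: substituting u = (x − 25)·sqrt(22n) gives I(n) = (1/sqrt(22n)) ∫_{−∞}^{∞} e^(−u^2) du = sqrt(π/(22n)).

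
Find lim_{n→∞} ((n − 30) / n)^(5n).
lim = e^(−150)

Rewrite as (1 − 30/n)^(5n). By the standard limit (1 + x/n)^n → e^x, we have (1 − 30/n)^n → e^(−30), and raising to the 5th power gives e^(−150).
More precisely, ln[(1 − 30/n)^(5n)] = 5n · ln(1 − 30/n) = 5n · (-30/n + O(1/n^2)) = -150 + O(1/n) → -150.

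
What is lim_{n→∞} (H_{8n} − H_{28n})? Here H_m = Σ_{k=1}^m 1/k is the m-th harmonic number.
lim = ln(8/28) = ln(2/7)

Euler-Maclaurin gives H_m = ln m + γ + 1/(2m) + O(1/m^2). The γ and O(1/m) terms cancel in the difference:
  H_{8n} − H_{28n} = ln(8n) − ln(28n) + O(1/n) = ln(8/28) + O(1/n).
Hence the limit is ln(8/28) = ln(2/7).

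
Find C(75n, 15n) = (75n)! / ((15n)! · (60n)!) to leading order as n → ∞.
C(75n, 15n) ~ (3125/256)^(15n) · sqrt(5/(8π·15n))

Write N = 15n. Apply Stirling to each factorial:
  (5N)! ~ sqrt(2π·5N) · (5N/e)^(5N),
  N! ~ sqrt(2π N) · (N/e)^N,
  (4N)! ~ sqrt(2π·4N) · (4N/e)^(4N).
The exponential factors combine to (5N)^(5N) / (N^N · (4N)^(4N)) = 5^(5N)/4^(4N) = (5^5/4^4)^N = (3125/256)^N.
The square-root prefactors combine to sqrt(2π·5N) / (sqrt(2π N)·sqrt(2π·4N)) = sqrt(5 / (2π·4·N)) = sqrt(5/(8π·15n)).
Substituting N = 15n: C(75n, 15n) ~ (3125/256)^(15n) · sqrt(5/(8π·15n)).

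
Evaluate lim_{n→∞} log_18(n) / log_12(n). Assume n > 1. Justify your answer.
lim = ln(12) / ln(18) = log_18(12)

Change of base: log_18(n) = ln n / ln 18 and log_12(n) = ln n / ln 12. The ratio is (ln n / ln 18) · (ln 12 / ln n) = ln 12 / ln 18, a constant independent of n. So the limit is ln 12 / ln 18 = log_18(12).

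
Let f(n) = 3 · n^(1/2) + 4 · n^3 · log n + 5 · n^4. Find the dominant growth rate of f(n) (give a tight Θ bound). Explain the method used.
f(n) ∈ Θ(n^4)

Compare the terms by growth order. For large n, n^a · (log n)^b dominates n^a' · (log n)^b' iff a > a', or (a = a' and b > b'). Ranking the 3 terms shows the dominant one is 5 · n^4. Hence f(n) ∈ Θ(n^4).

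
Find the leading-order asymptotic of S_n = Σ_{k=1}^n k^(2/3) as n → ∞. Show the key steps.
S_n ~ (3/5) · n^(5/3)

Integral comparison: Σ_{k=1}^n k^(2/3) = ∫_0^n x^(2/3) dx + O(n^(2/3)). The integral is n^(1 + 2/3) / (1 + 2/3) = n^((2+3)/3) / ((2+3)/3) = (3/5) · n^(5/3).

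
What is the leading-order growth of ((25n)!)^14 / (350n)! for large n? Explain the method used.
((25n)!)^14/(350n)! ~ ((2π·25n)^(13/2) / sqrt(14)) · 14^(−14·25n)  →  0

Write N = 25n. Stirling: N! ~ sqrt(2π N)(N/e)^N and (14N)! ~ sqrt(2π·14N)·(14N/e)^(14N).
  (N!)^14/(14N)! ~ (2π N)^(14/2) (N/e)^(14N) / [sqrt(2π·14N) (14N/e)^(14N)]
     = (2π N)^(14/2) / sqrt(2π·14N) · (N/(14N))^(14N)
     = (2π N)^((14−1)/2) / sqrt(14) · 14^(−14N).
Since 14^14 > 1, the factor 14^(−14N) decays exponentially, so the ratio → 0. Substituting N = 25n gives the stated form.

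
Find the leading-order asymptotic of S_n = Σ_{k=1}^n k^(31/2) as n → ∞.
S_n ~ (2/33) · n^(33/2)

Integral comparison: Σ_{k=1}^n k^(31/2) = ∫_0^n x^(31/2) dx + O(n^(31/2)). The integral is n^(1 + 31/2) / (1 + 31/2) = n^((31+2)/2) / ((31+2)/2) = (2/33) · n^(33/2).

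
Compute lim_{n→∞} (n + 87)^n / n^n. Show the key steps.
lim = e^87

Rewrite as (1 + 87/n)^(n). By the standard limit (1 + x/n)^n → e^x, we have (1 + 87/n)^n → e^87, and raising to the 1st power gives e^87.
More precisely, ln[(1 + 87/n)^(n)] = n · ln(1 + 87/n) = n · (87/n + O(1/n^2)) = 87 + O(1/n) → 87.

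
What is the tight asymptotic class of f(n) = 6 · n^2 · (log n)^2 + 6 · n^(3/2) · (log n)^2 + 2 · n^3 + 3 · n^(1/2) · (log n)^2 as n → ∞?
f(n) ∈ Θ(n^3)

Compare the terms by growth order. For large n, n^a · (log n)^b dominates n^a' · (log n)^b' iff a > a', or (a = a' and b > b'). Ranking the 4 terms shows the dominant one is 2 · n^3. Hence f(n) ∈ Θ(n^3).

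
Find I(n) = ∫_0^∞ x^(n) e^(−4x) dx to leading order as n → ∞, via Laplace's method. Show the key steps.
I(n) ~ (sqrt(2π·n) / 4) · (n/(4e))^(n)

Write the integrand as exp(n ln x − 4x) and set f(x) = n ln x − 4x. Then f'(x) = n/x − 4 = 0 at x* = n/4, and f''(x*) = −n/x*^2 = −4^2/(n). Laplace's method (interior maximum) gives
  I(n) ~ e^(f(x*)) · sqrt(2π / |f''(x*)|)
        = exp(n ln(n/4) − n) · sqrt(2π · n / 4^2)
        = (n/4)^(n) e^(−n) · sqrt(2π·n) / 4
        = (sqrt(2π·n) / 4) · (n/(4e))^(n).
This matches Γ(n+1)/4^(n+1) with Stirling applied to Γ.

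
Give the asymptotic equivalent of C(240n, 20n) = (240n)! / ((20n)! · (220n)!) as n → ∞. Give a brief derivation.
C(240n, 20n) ~ (8916100448256/285311670611)^(20n) · sqrt(6/(11π·20n))

Write N = 20n. Apply Stirling to each factorial:
  (12N)! ~ sqrt(2π·12N) · (12N/e)^(12N),
  N! ~ sqrt(2π N) · (N/e)^N,
  (11N)! ~ sqrt(2π·11N) · (11N/e)^(11N).
The exponential factors combine to (12N)^(12N) / (N^N · (11N)^(11N)) = 12^(12N)/11^(11N) = (12^12/11^11)^N = (8916100448256/285311670611)^N.
The square-root prefactors combine to sqrt(2π·12N) / (sqrt(2π N)·sqrt(2π·11N)) = sqrt(12 / (2π·11·N)) = sqrt(6/(11π·20n)).
Substituting N = 20n: C(240n, 20n) ~ (8916100448256/285311670611)^(20n) · sqrt(6/(11π·20n)).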